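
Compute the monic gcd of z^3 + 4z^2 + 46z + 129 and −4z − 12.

Repeated division with remainder:
  z^3 + 4z^2 + 46z + 129 = (−(1/4)z^2 − (1/4)z − 43/4)(−4z − 12) + (0)
Last nonzero remainder: −4z − 12. Dividing through by −4 gives the monic gcd z + 3.

z + 3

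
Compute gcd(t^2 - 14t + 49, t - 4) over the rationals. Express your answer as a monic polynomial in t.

1

By polynomial division,
  t^2 - 14t + 49 = (t - 10)(t - 4) + (9)
  t - 4 = ((1/9)t - 4/9)(9) + (0)
The last nonzero remainder is the constant 9, so the polynomials are coprime and gcd = 1.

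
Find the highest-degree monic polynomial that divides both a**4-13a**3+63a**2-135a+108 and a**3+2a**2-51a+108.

a**2-7a+12

Euclidean algorithm in ℚ[a]:
  a**4-13a**3+63a**2-135a+108 = (a-15)(a**3+2a**2-51a+108) + (144a**2-1008a+1728)
  a**3+2a**2-51a+108 = ((1/144)a+1/16)(144a**2-1008a+1728) + (0)
Last nonzero remainder: 144a**2-1008a+1728. Dividing through by 144 gives the monic gcd a**2-7a+12.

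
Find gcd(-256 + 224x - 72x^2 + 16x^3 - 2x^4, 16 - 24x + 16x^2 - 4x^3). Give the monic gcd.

By polynomial division,
  -2x^4 + 16x^3 - 72x^2 + 224x - 256 = ((1/2)x - 2)(-4x^3 + 16x^2 - 24x + 16) + (-28x^2 + 168x - 224)
  -4x^3 + 16x^2 - 24x + 16 = ((1/7)x + 2/7)(-28x^2 + 168x - 224) + (-40x + 80)
  -28x^2 + 168x - 224 = ((7/10)x - 14/5)(-40x + 80) + (0)
Last nonzero remainder: -40x + 80. Dividing through by -40 gives the monic gcd x - 2.

-2 + x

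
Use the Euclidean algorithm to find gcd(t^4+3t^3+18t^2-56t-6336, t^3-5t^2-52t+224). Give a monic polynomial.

t-8

Euclidean algorithm in ℚ[t]:
  t^4+3t^3+18t^2-56t-6336 = (t+8)(t^3-5t^2-52t+224) + (110t^2+136t-8128)
  t^3-5t^2-52t+224 = ((1/110)t-343/6050)(110t^2+136t-8128) + ((89544/3025)t-716352/3025)
  110t^2+136t-8128 = ((166375/44772)t+384175/11193)((89544/3025)t-716352/3025) + (0)
Last nonzero remainder: (89544/3025)t-716352/3025. Dividing through by 89544/3025 gives the monic gcd t-8.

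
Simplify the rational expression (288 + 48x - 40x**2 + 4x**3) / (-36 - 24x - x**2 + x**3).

(-24 + 4x)/(3 + x)

Apply the Euclidean algorithm:
  4x**3 - 40x**2 + 48x + 288 = (4)(x**3 - x**2 - 24x - 36) + (-36x**2 + 144x + 432)
  x**3 - x**2 - 24x - 36 = (-(1/36)x - 1/12)(-36x**2 + 144x + 432) + (0)
Last nonzero remainder: -36x**2 + 144x + 432. Dividing through by -36 gives the monic gcd x**2 - 4x - 12.
Cancel x**2 - 4x - 12 from numerator and denominator to get the reduced form.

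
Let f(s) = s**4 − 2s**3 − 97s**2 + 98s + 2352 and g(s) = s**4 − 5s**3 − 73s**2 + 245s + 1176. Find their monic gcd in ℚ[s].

s**3 − 8s**2 − 49s + 392

By polynomial division,
  s**4 − 2s**3 − 97s**2 + 98s + 2352 = (s**4 − 5s**3 − 73s**2 + 245s + 1176) + (3s**3 − 24s**2 − 147s + 1176)
  s**4 − 5s**3 − 73s**2 + 245s + 1176 = ((1/3)s + 1)(3s**3 − 24s**2 − 147s + 1176) + (0)
Last nonzero remainder: 3s**3 − 24s**2 − 147s + 1176. Dividing through by 3 gives the monic gcd s**3 − 8s**2 − 49s + 392.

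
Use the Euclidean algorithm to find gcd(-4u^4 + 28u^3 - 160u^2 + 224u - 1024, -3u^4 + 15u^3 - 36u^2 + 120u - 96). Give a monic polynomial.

u^2 + 8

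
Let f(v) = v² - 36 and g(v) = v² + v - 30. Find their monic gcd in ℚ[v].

By polynomial division,
  v² - 36 = (v² + v - 30) + (-v - 6)
  v² + v - 30 = (-v + 5)(-v - 6) + (0)
Last nonzero remainder: -v - 6. Dividing through by -1 gives the monic gcd v + 6.

v + 6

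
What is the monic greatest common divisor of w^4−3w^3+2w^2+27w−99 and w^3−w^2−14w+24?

w−3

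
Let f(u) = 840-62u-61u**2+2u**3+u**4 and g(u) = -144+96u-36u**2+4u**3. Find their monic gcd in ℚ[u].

Repeated division with remainder:
  u**4+2u**3-61u**2-62u+840 = ((1/4)u+11/4)(4u**3-36u**2+96u-144) + (14u**2-290u+1236)
  4u**3-36u**2+96u-144 = ((2/7)u+164/49)(14u**2-290u+1236) + ((34960/49)u-209760/49)
  14u**2-290u+1236 = ((343/17480)u-5047/17480)((34960/49)u-209760/49) + (0)
Last nonzero remainder: (34960/49)u-209760/49. Dividing through by 34960/49 gives the monic gcd u-6.

-6+u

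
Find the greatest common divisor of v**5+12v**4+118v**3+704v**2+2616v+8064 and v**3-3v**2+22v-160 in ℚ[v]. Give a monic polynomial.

Repeated division with remainder:
  v**5+12v**4+118v**3+704v**2+2616v+8064 = (v**2+15v+141)(v**3-3v**2+22v-160) + (957v**2+1914v+30624)
  v**3-3v**2+22v-160 = ((1/957)v-5/957)(957v**2+1914v+30624) + (0)
Last nonzero remainder: 957v**2+1914v+30624. Dividing through by 957 gives the monic gcd v**2+2v+32.

v**2+2v+32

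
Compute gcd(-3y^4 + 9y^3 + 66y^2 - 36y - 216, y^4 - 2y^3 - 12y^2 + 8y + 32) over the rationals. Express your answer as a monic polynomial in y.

Euclidean algorithm in ℚ[y]:
  -3y^4 + 9y^3 + 66y^2 - 36y - 216 = (-3)(y^4 - 2y^3 - 12y^2 + 8y + 32) + (3y^3 + 30y^2 - 12y - 120)
  y^4 - 2y^3 - 12y^2 + 8y + 32 = ((1/3)y - 4)(3y^3 + 30y^2 - 12y - 120) + (112y^2 - 448)
  3y^3 + 30y^2 - 12y - 120 = ((3/112)y + 15/56)(112y^2 - 448) + (0)
Last nonzero remainder: 112y^2 - 448. Dividing through by 112 gives the monic gcd y^2 - 4.

y^2 - 4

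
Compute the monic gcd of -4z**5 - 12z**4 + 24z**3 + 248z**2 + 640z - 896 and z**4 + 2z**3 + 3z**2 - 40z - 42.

z**2 + 4z + 14

Repeated division with remainder:
  -4z**5 - 12z**4 + 24z**3 + 248z**2 + 640z - 896 = (-4z - 4)(z**4 + 2z**3 + 3z**2 - 40z - 42) + (44z**3 + 100z**2 + 312z - 1064)
  z**4 + 2z**3 + 3z**2 - 40z - 42 = ((1/44)z - 3/484)(44z**3 + 100z**2 + 312z - 1064) + (-(420/121)z**2 - (1680/121)z - 5880/121)
  44z**3 + 100z**2 + 312z - 1064 = (-(1331/105)z + 2299/105)(-(420/121)z**2 - (1680/121)z - 5880/121) + (0)
Last nonzero remainder: -(420/121)z**2 - (1680/121)z - 5880/121. Dividing through by -420/121 gives the monic gcd z**2 + 4z + 14.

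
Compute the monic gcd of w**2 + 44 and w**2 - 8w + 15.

1

Apply the Euclidean algorithm:
  w**2 + 44 = (w**2 - 8w + 15) + (8w + 29)
  w**2 - 8w + 15 = ((1/8)w - 93/64)(8w + 29) + (3657/64)
  8w + 29 = ((512/3657)w + 1856/3657)(3657/64) + (0)
The last nonzero remainder is the constant 3657/64, so the polynomials are coprime and gcd = 1.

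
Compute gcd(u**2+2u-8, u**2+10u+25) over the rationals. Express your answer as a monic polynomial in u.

Euclidean algorithm in ℚ[u]:
  u**2+2u-8 = (u**2+10u+25) + (-8u-33)
  u**2+10u+25 = (-(1/8)u-47/64)(-8u-33) + (49/64)
  -8u-33 = (-(512/49)u-2112/49)(49/64) + (0)
The last nonzero remainder is the constant 49/64, so the polynomials are coprime and gcd = 1.

1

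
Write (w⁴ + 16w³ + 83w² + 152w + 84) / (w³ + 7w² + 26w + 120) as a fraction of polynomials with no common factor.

(w³ + 10w² + 23w + 14)/(w² + w + 20)

Repeated division with remainder:
  w⁴ + 16w³ + 83w² + 152w + 84 = (w + 9)(w³ + 7w² + 26w + 120) + (-6w² - 202w - 996)
  w³ + 7w² + 26w + 120 = (-(1/6)w + 40/9)(-6w² - 202w - 996) + ((6820/9)w + 13640/3)
  -6w² - 202w - 996 = (-(27/3410)w - 747/3410)((6820/9)w + 13640/3) + (0)
Last nonzero remainder: (6820/9)w + 13640/3. Dividing through by 6820/9 gives the monic gcd w + 6.
Cancel w + 6 from numerator and denominator to get the reduced form.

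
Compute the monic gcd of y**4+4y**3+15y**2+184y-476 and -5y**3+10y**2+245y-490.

y**2+5y-14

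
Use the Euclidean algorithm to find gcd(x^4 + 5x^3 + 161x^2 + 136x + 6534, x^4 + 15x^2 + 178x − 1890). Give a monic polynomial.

x^2 − 2x + 54

Euclidean algorithm in ℚ[x]:
  x^4 + 5x^3 + 161x^2 + 136x + 6534 = (x^4 + 15x^2 + 178x − 1890) + (5x^3 + 146x^2 − 42x + 8424)
  x^4 + 15x^2 + 178x − 1890 = ((1/5)x − 146/25)(5x^3 + 146x^2 − 42x + 8424) + ((21901/25)x^2 − (43802/25)x + 1182654/25)
  5x^3 + 146x^2 − 42x + 8424 = ((125/21901)x + 3900/21901)((21901/25)x^2 − (43802/25)x + 1182654/25) + (0)
Last nonzero remainder: (21901/25)x^2 − (43802/25)x + 1182654/25. Dividing through by 21901/25 gives the monic gcd x^2 − 2x + 54.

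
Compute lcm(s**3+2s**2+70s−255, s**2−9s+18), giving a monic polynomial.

s**4−4s**3+58s**2−675s+1530

By polynomial division,
  s**3+2s**2+70s−255 = (s+11)(s**2−9s+18) + (151s−453)
  s**2−9s+18 = ((1/151)s−6/151)(151s−453) + (0)
Last nonzero remainder: 151s−453. Dividing through by 151 gives the monic gcd s−3.
Then lcm(f, g) = f·g / gcd(f, g); expanding and making the result monic gives the answer.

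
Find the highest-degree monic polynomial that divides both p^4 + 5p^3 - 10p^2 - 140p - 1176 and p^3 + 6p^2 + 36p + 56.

p^2 + 4p + 28

Euclidean algorithm in ℚ[p]:
  p^4 + 5p^3 - 10p^2 - 140p - 1176 = (p - 1)(p^3 + 6p^2 + 36p + 56) + (-40p^2 - 160p - 1120)
  p^3 + 6p^2 + 36p + 56 = (-(1/40)p - 1/20)(-40p^2 - 160p - 1120) + (0)
Last nonzero remainder: -40p^2 - 160p - 1120. Dividing through by -40 gives the monic gcd p^2 + 4p + 28.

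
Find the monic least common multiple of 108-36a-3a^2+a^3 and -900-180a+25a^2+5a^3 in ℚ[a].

Euclidean algorithm in ℚ[a]:
  a^3-3a^2-36a+108 = (1/5)(5a^3+25a^2-180a-900) + (-8a^2+288)
  5a^3+25a^2-180a-900 = (-(5/8)a-25/8)(-8a^2+288) + (0)
Last nonzero remainder: -8a^2+288. Dividing through by -8 gives the monic gcd a^2-36.
Then lcm(f, g) = f·g / gcd(f, g); expanding and making the result monic gives the answer.

540-72a-51a^2+2a^3+a^4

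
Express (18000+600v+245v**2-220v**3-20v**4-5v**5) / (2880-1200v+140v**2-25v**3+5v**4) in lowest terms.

(-25-5v-v**2)/(-4+v)

Repeated division with remainder:
  -5v**5-20v**4-220v**3+245v**2+600v+18000 = (-v-9)(5v**4-25v**3+140v**2-1200v+2880) + (-305v**3+305v**2-7320v+43920)
  5v**4-25v**3+140v**2-1200v+2880 = (-(1/61)v+4/61)(-305v**3+305v**2-7320v+43920) + (0)
Last nonzero remainder: -305v**3+305v**2-7320v+43920. Dividing through by -305 gives the monic gcd v**3-v**2+24v-144.
Cancel v**3-v**2+24v-144 from numerator and denominator to get the reduced form.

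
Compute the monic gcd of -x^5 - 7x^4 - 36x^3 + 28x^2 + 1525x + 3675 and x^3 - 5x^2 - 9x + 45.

x^2 - 2x - 15

Apply the Euclidean algorithm:
  -x^5 - 7x^4 - 36x^3 + 28x^2 + 1525x + 3675 = (-x^2 - 12x - 105)(x^3 - 5x^2 - 9x + 45) + (-560x^2 + 1120x + 8400)
  x^3 - 5x^2 - 9x + 45 = (-(1/560)x + 3/560)(-560x^2 + 1120x + 8400) + (0)
Last nonzero remainder: -560x^2 + 1120x + 8400. Dividing through by -560 gives the monic gcd x^2 - 2x - 15.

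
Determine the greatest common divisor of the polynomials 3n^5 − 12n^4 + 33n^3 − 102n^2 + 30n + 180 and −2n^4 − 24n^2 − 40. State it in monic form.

n^2 + 10

Repeated division with remainder:
  3n^5 − 12n^4 + 33n^3 − 102n^2 + 30n + 180 = (−(3/2)n + 6)(−2n^4 − 24n^2 − 40) + (−3n^3 + 42n^2 − 30n + 420)
  −2n^4 − 24n^2 − 40 = ((2/3)n + 28/3)(−3n^3 + 42n^2 − 30n + 420) + (−396n^2 − 3960)
  −3n^3 + 42n^2 − 30n + 420 = ((1/132)n − 7/66)(−396n^2 − 3960) + (0)
Last nonzero remainder: −396n^2 − 3960. Dividing through by −396 gives the monic gcd n^2 + 10.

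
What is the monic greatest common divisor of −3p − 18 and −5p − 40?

1

Euclidean algorithm in ℚ[p]:
  −3p − 18 = (3/5)(−5p − 40) + (6)
  −5p − 40 = (−(5/6)p − 20/3)(6) + (0)
The last nonzero remainder is the constant 6, so the polynomials are coprime and gcd = 1.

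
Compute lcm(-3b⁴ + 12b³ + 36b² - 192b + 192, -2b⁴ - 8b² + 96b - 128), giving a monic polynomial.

By polynomial division,
  -3b⁴ + 12b³ + 36b² - 192b + 192 = (3/2)(-2b⁴ - 8b² + 96b - 128) + (12b³ + 48b² - 336b + 384)
  -2b⁴ - 8b² + 96b - 128 = (-(1/6)b + 2/3)(12b³ + 48b² - 336b + 384) + (-96b² + 384b - 384)
  12b³ + 48b² - 336b + 384 = (-(1/8)b - 1)(-96b² + 384b - 384) + (0)
Last nonzero remainder: -96b² + 384b - 384. Dividing through by -96 gives the monic gcd b² - 4b + 4.
Then lcm(f, g) = f·g / gcd(f, g); expanding and making the result monic gives the answer.

b⁶ - 12b⁴ - 48b³ + 768b - 1024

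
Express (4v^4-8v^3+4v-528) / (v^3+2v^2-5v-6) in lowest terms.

By polynomial division,
  4v^4-8v^3+4v-528 = (4v-16)(v^3+2v^2-5v-6) + (52v^2-52v-624)
  v^3+2v^2-5v-6 = ((1/52)v+3/52)(52v^2-52v-624) + (10v+30)
  52v^2-52v-624 = ((26/5)v-104/5)(10v+30) + (0)
Last nonzero remainder: 10v+30. Dividing through by 10 gives the monic gcd v+3.
Cancel v+3 from numerator and denominator to get the reduced form.

(4v^3-20v^2+60v-176)/(v^2-v-2)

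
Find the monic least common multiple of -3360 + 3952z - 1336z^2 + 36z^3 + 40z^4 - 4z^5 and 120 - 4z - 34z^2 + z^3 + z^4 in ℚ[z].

1680 - 1136z - 320z^2 + 316z^3 - 29z^4 - 8z^5 + z^6

By polynomial division,
  -4z^5 + 40z^4 + 36z^3 - 1336z^2 + 3952z - 3360 = (-4z + 44)(z^4 + z^3 - 34z^2 - 4z + 120) + (-144z^3 + 144z^2 + 4608z - 8640)
  z^4 + z^3 - 34z^2 - 4z + 120 = (-(1/144)z - 1/72)(-144z^3 + 144z^2 + 4608z - 8640) + (0)
Last nonzero remainder: -144z^3 + 144z^2 + 4608z - 8640. Dividing through by -144 gives the monic gcd z^3 - z^2 - 32z + 60.
Then lcm(f, g) = f·g / gcd(f, g); expanding and making the result monic gives the answer.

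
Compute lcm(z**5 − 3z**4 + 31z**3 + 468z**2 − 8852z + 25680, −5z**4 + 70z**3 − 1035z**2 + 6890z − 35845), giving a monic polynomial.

z**7 − 14z**6 + 131z**5 − 74z**4 − 11923z**3 + 154408z**2 − 875564z + 1720560

Apply the Euclidean algorithm:
  z**5 − 3z**4 + 31z**3 + 468z**2 − 8852z + 25680 = (−(1/5)z − 11/5)(−5z**4 + 70z**3 − 1035z**2 + 6890z − 35845) + (−22z**3 − 431z**2 − 863z − 53179)
  −5z**4 + 70z**3 − 1035z**2 + 6890z − 35845 = ((5/22)z − 3695/484)(−22z**3 − 431z**2 − 863z − 53179) + (−(1998555/484)z**2 + (5995665/484)z − 213845385/484)
  −22z**3 − 431z**2 − 863z − 53179 = ((10648/1998555)z + 240548/1998555)(−(1998555/484)z**2 + (5995665/484)z − 213845385/484) + (0)
Last nonzero remainder: −(1998555/484)z**2 + (5995665/484)z − 213845385/484. Dividing through by −1998555/484 gives the monic gcd z**2 − 3z + 107.
Then lcm(f, g) = f·g / gcd(f, g); expanding and making the result monic gives the answer.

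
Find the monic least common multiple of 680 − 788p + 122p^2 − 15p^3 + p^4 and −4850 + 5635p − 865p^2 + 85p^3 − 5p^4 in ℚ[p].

65960 − 80516p + 17242p^2 − 2975p^3 + 309p^4 − 21p^5 + p^6

Euclidean algorithm in ℚ[p]:
  p^4 − 15p^3 + 122p^2 − 788p + 680 = (−1/5)(−5p^4 + 85p^3 − 865p^2 + 5635p − 4850) + (2p^3 − 51p^2 + 339p − 290)
  −5p^4 + 85p^3 − 865p^2 + 5635p − 4850 = (−(5/2)p − 85/4)(2p^3 − 51p^2 + 339p − 290) + (−(4405/4)p^2 + (48455/4)p − 22025/2)
  2p^3 − 51p^2 + 339p − 290 = (−(8/4405)p + 116/4405)(−(4405/4)p^2 + (48455/4)p − 22025/2) + (0)
Last nonzero remainder: −(4405/4)p^2 + (48455/4)p − 22025/2. Dividing through by −4405/4 gives the monic gcd p^2 − 11p + 10.
Then lcm(f, g) = f·g / gcd(f, g); expanding and making the result monic gives the answer.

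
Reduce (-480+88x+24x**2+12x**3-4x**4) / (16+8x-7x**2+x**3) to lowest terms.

(120+8x-4x**2-4x**3)/(-4-3x+x**2)

Apply the Euclidean algorithm:
  -4x**4+12x**3+24x**2+88x-480 = (-4x-16)(x**3-7x**2+8x+16) + (-56x**2+280x-224)
  x**3-7x**2+8x+16 = (-(1/56)x+1/28)(-56x**2+280x-224) + (-6x+24)
  -56x**2+280x-224 = ((28/3)x-28/3)(-6x+24) + (0)
Last nonzero remainder: -6x+24. Dividing through by -6 gives the monic gcd x-4.
Cancel x-4 from numerator and denominator to get the reduced form.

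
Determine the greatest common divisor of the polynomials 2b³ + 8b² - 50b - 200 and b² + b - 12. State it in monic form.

b + 4

Euclidean algorithm in ℚ[b]:
  2b³ + 8b² - 50b - 200 = (2b + 6)(b² + b - 12) + (-32b - 128)
  b² + b - 12 = (-(1/32)b + 3/32)(-32b - 128) + (0)
Last nonzero remainder: -32b - 128. Dividing through by -32 gives the monic gcd b + 4.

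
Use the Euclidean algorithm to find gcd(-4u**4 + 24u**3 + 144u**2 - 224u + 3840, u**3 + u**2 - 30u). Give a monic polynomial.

Apply the Euclidean algorithm:
  -4u**4 + 24u**3 + 144u**2 - 224u + 3840 = (-4u + 28)(u**3 + u**2 - 30u) + (-4u**2 + 616u + 3840)
  u**3 + u**2 - 30u = (-(1/4)u - 155/4)(-4u**2 + 616u + 3840) + (24800u + 148800)
  -4u**2 + 616u + 3840 = (-(1/6200)u + 4/155)(24800u + 148800) + (0)
Last nonzero remainder: 24800u + 148800. Dividing through by 24800 gives the monic gcd u + 6.

u + 6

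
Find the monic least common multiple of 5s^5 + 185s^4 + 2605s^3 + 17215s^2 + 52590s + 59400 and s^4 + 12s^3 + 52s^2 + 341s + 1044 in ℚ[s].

s^7 + 36s^6 + 513s^5 + 3995s^4 + 22184s^3 + 101209s^2 + 293142s + 344520

Apply the Euclidean algorithm:
  5s^5 + 185s^4 + 2605s^3 + 17215s^2 + 52590s + 59400 = (5s + 125)(s^4 + 12s^3 + 52s^2 + 341s + 1044) + (845s^3 + 9010s^2 + 4745s − 71100)
  s^4 + 12s^3 + 52s^2 + 341s + 1044 = ((1/845)s + 226/142805)(845s^3 + 9010s^2 + 4745s − 71100) + ((917539/28561)s^2 + (917539/2197)s + 33031404/28561)
  845s^3 + 9010s^2 + 4745s − 71100 = ((24134045/917539)s − 56407975/917539)((917539/28561)s^2 + (917539/2197)s + 33031404/28561) + (0)
Last nonzero remainder: (917539/28561)s^2 + (917539/2197)s + 33031404/28561. Dividing through by 917539/28561 gives the monic gcd s^2 + 13s + 36.
Then lcm(f, g) = f·g / gcd(f, g); expanding and making the result monic gives the answer.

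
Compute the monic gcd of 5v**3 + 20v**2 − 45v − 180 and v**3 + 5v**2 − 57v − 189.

v + 3

Apply the Euclidean algorithm:
  5v**3 + 20v**2 − 45v − 180 = (5)(v**3 + 5v**2 − 57v − 189) + (−5v**2 + 240v + 765)
  v**3 + 5v**2 − 57v − 189 = (−(1/5)v − 53/5)(−5v**2 + 240v + 765) + (2640v + 7920)
  −5v**2 + 240v + 765 = (−(1/528)v + 17/176)(2640v + 7920) + (0)
Last nonzero remainder: 2640v + 7920. Dividing through by 2640 gives the monic gcd v + 3.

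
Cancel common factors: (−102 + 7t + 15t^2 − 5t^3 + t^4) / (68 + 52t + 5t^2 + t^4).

Repeated division with remainder:
  t^4 − 5t^3 + 15t^2 + 7t − 102 = (t^4 + 5t^2 + 52t + 68) + (−5t^3 + 10t^2 − 45t − 170)
  t^4 + 5t^2 + 52t + 68 = (−(1/5)t − 2/5)(−5t^3 + 10t^2 − 45t − 170) + (0)
Last nonzero remainder: −5t^3 + 10t^2 − 45t − 170. Dividing through by −5 gives the monic gcd t^3 − 2t^2 + 9t + 34.
Cancel t^3 − 2t^2 + 9t + 34 from numerator and denominator to get the reduced form.

(−3 + t)/(2 + t)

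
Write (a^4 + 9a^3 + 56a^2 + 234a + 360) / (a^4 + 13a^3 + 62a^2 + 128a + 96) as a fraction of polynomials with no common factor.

Repeated division with remainder:
  a^4 + 9a^3 + 56a^2 + 234a + 360 = (a^4 + 13a^3 + 62a^2 + 128a + 96) + (−4a^3 − 6a^2 + 106a + 264)
  a^4 + 13a^3 + 62a^2 + 128a + 96 = (−(1/4)a − 23/8)(−4a^3 − 6a^2 + 106a + 264) + ((285/4)a^2 + (1995/4)a + 855)
  −4a^3 − 6a^2 + 106a + 264 = (−(16/285)a + 88/285)((285/4)a^2 + (1995/4)a + 855) + (0)
Last nonzero remainder: (285/4)a^2 + (1995/4)a + 855. Dividing through by 285/4 gives the monic gcd a^2 + 7a + 12.
Cancel a^2 + 7a + 12 from numerator and denominator to get the reduced form.

(a^2 + 2a + 30)/(a^2 + 6a + 8)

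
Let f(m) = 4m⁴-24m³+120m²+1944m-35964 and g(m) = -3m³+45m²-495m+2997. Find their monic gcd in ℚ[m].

m³-15m²+165m-999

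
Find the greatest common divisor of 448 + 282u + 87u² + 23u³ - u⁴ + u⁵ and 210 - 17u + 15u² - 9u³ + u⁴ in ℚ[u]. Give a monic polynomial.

7 + 2u + u²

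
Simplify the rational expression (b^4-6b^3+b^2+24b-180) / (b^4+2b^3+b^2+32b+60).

(b-6)/(b+2)

By polynomial division,
  b^4-6b^3+b^2+24b-180 = (b^4+2b^3+b^2+32b+60) + (-8b^3-8b-240)
  b^4+2b^3+b^2+32b+60 = (-(1/8)b-1/4)(-8b^3-8b-240) + (0)
Last nonzero remainder: -8b^3-8b-240. Dividing through by -8 gives the monic gcd b^3+b+30.
Cancel b^3+b+30 from numerator and denominator to get the reduced form.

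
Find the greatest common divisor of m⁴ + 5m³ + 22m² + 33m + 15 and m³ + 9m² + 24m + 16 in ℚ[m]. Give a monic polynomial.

Apply the Euclidean algorithm:
  m⁴ + 5m³ + 22m² + 33m + 15 = (m - 4)(m³ + 9m² + 24m + 16) + (34m² + 113m + 79)
  m³ + 9m² + 24m + 16 = ((1/34)m + 193/1156)(34m² + 113m + 79) + ((3249/1156)m + 3249/1156)
  34m² + 113m + 79 = ((39304/3249)m + 91324/3249)((3249/1156)m + 3249/1156) + (0)
Last nonzero remainder: (3249/1156)m + 3249/1156. Dividing through by 3249/1156 gives the monic gcd m + 1.

m + 1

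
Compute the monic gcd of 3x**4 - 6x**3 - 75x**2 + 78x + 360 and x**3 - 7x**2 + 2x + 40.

x**2 - 3x - 10

Apply the Euclidean algorithm:
  3x**4 - 6x**3 - 75x**2 + 78x + 360 = (3x + 15)(x**3 - 7x**2 + 2x + 40) + (24x**2 - 72x - 240)
  x**3 - 7x**2 + 2x + 40 = ((1/24)x - 1/6)(24x**2 - 72x - 240) + (0)
Last nonzero remainder: 24x**2 - 72x - 240. Dividing through by 24 gives the monic gcd x**2 - 3x - 10.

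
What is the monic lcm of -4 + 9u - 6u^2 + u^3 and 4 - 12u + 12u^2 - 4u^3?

4 - 13u + 15u^2 - 7u^3 + u^4

Euclidean algorithm in ℚ[u]:
  u^3 - 6u^2 + 9u - 4 = (-1/4)(-4u^3 + 12u^2 - 12u + 4) + (-3u^2 + 6u - 3)
  -4u^3 + 12u^2 - 12u + 4 = ((4/3)u - 4/3)(-3u^2 + 6u - 3) + (0)
Last nonzero remainder: -3u^2 + 6u - 3. Dividing through by -3 gives the monic gcd u^2 - 2u + 1.
Then lcm(f, g) = f·g / gcd(f, g); expanding and making the result monic gives the answer.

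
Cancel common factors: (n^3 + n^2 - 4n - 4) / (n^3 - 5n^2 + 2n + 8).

(n + 2)/(n - 4)

Euclidean algorithm in ℚ[n]:
  n^3 + n^2 - 4n - 4 = (n^3 - 5n^2 + 2n + 8) + (6n^2 - 6n - 12)
  n^3 - 5n^2 + 2n + 8 = ((1/6)n - 2/3)(6n^2 - 6n - 12) + (0)
Last nonzero remainder: 6n^2 - 6n - 12. Dividing through by 6 gives the monic gcd n^2 - n - 2.
Cancel n^2 - n - 2 from numerator and denominator to get the reduced form.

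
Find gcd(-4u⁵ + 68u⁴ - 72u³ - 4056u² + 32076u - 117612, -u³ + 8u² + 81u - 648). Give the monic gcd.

Repeated division with remainder:
  -4u⁵ + 68u⁴ - 72u³ - 4056u² + 32076u - 117612 = (4u² - 36u + 108)(-u³ + 8u² + 81u - 648) + (588u² - 47628)
  -u³ + 8u² + 81u - 648 = (-(1/588)u + 2/147)(588u² - 47628) + (0)
Last nonzero remainder: 588u² - 47628. Dividing through by 588 gives the monic gcd u² - 81.

u² - 81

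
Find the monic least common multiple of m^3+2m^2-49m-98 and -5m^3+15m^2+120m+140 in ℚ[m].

Euclidean algorithm in ℚ[m]:
  m^3+2m^2-49m-98 = (-1/5)(-5m^3+15m^2+120m+140) + (5m^2-25m-70)
  -5m^3+15m^2+120m+140 = (-m-2)(5m^2-25m-70) + (0)
Last nonzero remainder: 5m^2-25m-70. Dividing through by 5 gives the monic gcd m^2-5m-14.
Then lcm(f, g) = f·g / gcd(f, g); expanding and making the result monic gives the answer.

m^4+4m^3-45m^2-196m-196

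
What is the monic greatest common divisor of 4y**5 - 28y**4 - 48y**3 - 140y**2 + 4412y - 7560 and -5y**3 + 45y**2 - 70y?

y**2 - 9y + 14

Repeated division with remainder:
  4y**5 - 28y**4 - 48y**3 - 140y**2 + 4412y - 7560 = (-(4/5)y**2 - (8/5)y + 32/5)(-5y**3 + 45y**2 - 70y) + (-540y**2 + 4860y - 7560)
  -5y**3 + 45y**2 - 70y = ((1/108)y)(-540y**2 + 4860y - 7560) + (0)
Last nonzero remainder: -540y**2 + 4860y - 7560. Dividing through by -540 gives the monic gcd y**2 - 9y + 14.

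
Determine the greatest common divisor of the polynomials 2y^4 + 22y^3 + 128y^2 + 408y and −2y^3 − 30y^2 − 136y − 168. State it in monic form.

Euclidean algorithm in ℚ[y]:
  2y^4 + 22y^3 + 128y^2 + 408y = (−y + 4)(−2y^3 − 30y^2 − 136y − 168) + (112y^2 + 784y + 672)
  −2y^3 − 30y^2 − 136y − 168 = (−(1/56)y − 1/7)(112y^2 + 784y + 672) + (−12y − 72)
  112y^2 + 784y + 672 = (−(28/3)y − 28/3)(−12y − 72) + (0)
Last nonzero remainder: −12y − 72. Dividing through by −12 gives the monic gcd y + 6.

y + 6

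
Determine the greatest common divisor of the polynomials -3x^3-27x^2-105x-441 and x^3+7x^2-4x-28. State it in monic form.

x+7

Repeated division with remainder:
  -3x^3-27x^2-105x-441 = (-3)(x^3+7x^2-4x-28) + (-6x^2-117x-525)
  x^3+7x^2-4x-28 = (-(1/6)x+25/12)(-6x^2-117x-525) + ((609/4)x+4263/4)
  -6x^2-117x-525 = (-(8/203)x-100/203)((609/4)x+4263/4) + (0)
Last nonzero remainder: (609/4)x+4263/4. Dividing through by 609/4 gives the monic gcd x+7.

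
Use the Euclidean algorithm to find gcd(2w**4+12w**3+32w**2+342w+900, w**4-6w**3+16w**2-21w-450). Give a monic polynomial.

w**3+16w+75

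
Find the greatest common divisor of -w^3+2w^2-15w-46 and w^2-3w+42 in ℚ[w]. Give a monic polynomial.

1

By polynomial division,
  -w^3+2w^2-15w-46 = (-w-1)(w^2-3w+42) + (24w-4)
  w^2-3w+42 = ((1/24)w-17/144)(24w-4) + (1495/36)
  24w-4 = ((864/1495)w-144/1495)(1495/36) + (0)
The last nonzero remainder is the constant 1495/36, so the polynomials are coprime and gcd = 1.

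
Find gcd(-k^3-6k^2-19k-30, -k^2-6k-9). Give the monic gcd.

Repeated division with remainder:
  -k^3-6k^2-19k-30 = (k)(-k^2-6k-9) + (-10k-30)
  -k^2-6k-9 = ((1/10)k+3/10)(-10k-30) + (0)
Last nonzero remainder: -10k-30. Dividing through by -10 gives the monic gcd k+3.

k+3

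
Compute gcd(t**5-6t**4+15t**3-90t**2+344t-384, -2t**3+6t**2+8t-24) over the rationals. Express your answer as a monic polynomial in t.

Repeated division with remainder:
  t**5-6t**4+15t**3-90t**2+344t-384 = (-(1/2)t**2+(3/2)t-5)(-2t**3+6t**2+8t-24) + (-84t**2+420t-504)
  -2t**3+6t**2+8t-24 = ((1/42)t+1/21)(-84t**2+420t-504) + (0)
Last nonzero remainder: -84t**2+420t-504. Dividing through by -84 gives the monic gcd t**2-5t+6.

t**2-5t+6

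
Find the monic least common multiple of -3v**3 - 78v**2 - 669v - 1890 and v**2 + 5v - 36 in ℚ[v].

By polynomial division,
  -3v**3 - 78v**2 - 669v - 1890 = (-3v - 63)(v**2 + 5v - 36) + (-462v - 4158)
  v**2 + 5v - 36 = (-(1/462)v + 2/231)(-462v - 4158) + (0)
Last nonzero remainder: -462v - 4158. Dividing through by -462 gives the monic gcd v + 9.
Then lcm(f, g) = f·g / gcd(f, g); expanding and making the result monic gives the answer.

v**4 + 22v**3 + 119v**2 - 262v - 2520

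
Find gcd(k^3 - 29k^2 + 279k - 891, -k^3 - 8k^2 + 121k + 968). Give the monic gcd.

k - 11

By polynomial division,
  k^3 - 29k^2 + 279k - 891 = (-1)(-k^3 - 8k^2 + 121k + 968) + (-37k^2 + 400k + 77)
  -k^3 - 8k^2 + 121k + 968 = ((1/37)k + 696/1369)(-37k^2 + 400k + 77) + (-(115600/1369)k + 1271600/1369)
  -37k^2 + 400k + 77 = ((50653/115600)k + 9583/115600)(-(115600/1369)k + 1271600/1369) + (0)
Last nonzero remainder: -(115600/1369)k + 1271600/1369. Dividing through by -115600/1369 gives the monic gcd k - 11.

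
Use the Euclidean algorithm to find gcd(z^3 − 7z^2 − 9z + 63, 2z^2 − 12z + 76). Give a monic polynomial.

By polynomial division,
  z^3 − 7z^2 − 9z + 63 = ((1/2)z − 1/2)(2z^2 − 12z + 76) + (−53z + 101)
  2z^2 − 12z + 76 = (−(2/53)z + 434/2809)(−53z + 101) + (169650/2809)
  −53z + 101 = (−(148877/169650)z + 283709/169650)(169650/2809) + (0)
The last nonzero remainder is the constant 169650/2809, so the polynomials are coprime and gcd = 1.

1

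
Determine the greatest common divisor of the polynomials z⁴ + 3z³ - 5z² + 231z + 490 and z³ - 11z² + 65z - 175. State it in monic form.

z² - 6z + 35

Repeated division with remainder:
  z⁴ + 3z³ - 5z² + 231z + 490 = (z + 14)(z³ - 11z² + 65z - 175) + (84z² - 504z + 2940)
  z³ - 11z² + 65z - 175 = ((1/84)z - 5/84)(84z² - 504z + 2940) + (0)
Last nonzero remainder: 84z² - 504z + 2940. Dividing through by 84 gives the monic gcd z² - 6z + 35.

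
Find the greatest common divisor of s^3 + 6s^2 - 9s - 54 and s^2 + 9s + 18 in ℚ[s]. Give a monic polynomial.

s^2 + 9s + 18

Repeated division with remainder:
  s^3 + 6s^2 - 9s - 54 = (s - 3)(s^2 + 9s + 18) + (0)
The last nonzero remainder s^2 + 9s + 18 is already monic.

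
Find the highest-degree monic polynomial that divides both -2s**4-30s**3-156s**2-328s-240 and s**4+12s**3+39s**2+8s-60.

Euclidean algorithm in ℚ[s]:
  -2s**4-30s**3-156s**2-328s-240 = (-2)(s**4+12s**3+39s**2+8s-60) + (-6s**3-78s**2-312s-360)
  s**4+12s**3+39s**2+8s-60 = (-(1/6)s+1/6)(-6s**3-78s**2-312s-360) + (0)
Last nonzero remainder: -6s**3-78s**2-312s-360. Dividing through by -6 gives the monic gcd s**3+13s**2+52s+60.

s**3+13s**2+52s+60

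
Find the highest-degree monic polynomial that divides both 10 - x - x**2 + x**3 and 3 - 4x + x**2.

1

Repeated division with remainder:
  x**3 - x**2 - x + 10 = (x + 3)(x**2 - 4x + 3) + (8x + 1)
  x**2 - 4x + 3 = ((1/8)x - 33/64)(8x + 1) + (225/64)
  8x + 1 = ((512/225)x + 64/225)(225/64) + (0)
The last nonzero remainder is the constant 225/64, so the polynomials are coprime and gcd = 1.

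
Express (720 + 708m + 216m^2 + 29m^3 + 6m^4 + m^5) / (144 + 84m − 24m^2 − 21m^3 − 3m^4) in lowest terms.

(−30 + 3m − m^2)/(−6 + 3m)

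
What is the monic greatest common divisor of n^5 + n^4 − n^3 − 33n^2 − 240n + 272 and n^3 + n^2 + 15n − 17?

n^3 + n^2 + 15n − 17

By polynomial division,
  n^5 + n^4 − n^3 − 33n^2 − 240n + 272 = (n^2 − 16)(n^3 + n^2 + 15n − 17) + (0)
The last nonzero remainder n^3 + n^2 + 15n − 17 is already monic.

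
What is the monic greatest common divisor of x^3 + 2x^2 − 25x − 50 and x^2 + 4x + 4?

By polynomial division,
  x^3 + 2x^2 − 25x − 50 = (x − 2)(x^2 + 4x + 4) + (−21x − 42)
  x^2 + 4x + 4 = (−(1/21)x − 2/21)(−21x − 42) + (0)
Last nonzero remainder: −21x − 42. Dividing through by −21 gives the monic gcd x + 2.

x + 2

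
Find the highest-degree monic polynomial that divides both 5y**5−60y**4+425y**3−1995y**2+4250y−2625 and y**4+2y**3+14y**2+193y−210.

Repeated division with remainder:
  5y**5−60y**4+425y**3−1995y**2+4250y−2625 = (5y−70)(y**4+2y**3+14y**2+193y−210) + (495y**3−1980y**2+18810y−17325)
  y**4+2y**3+14y**2+193y−210 = ((1/495)y+2/165)(495y**3−1980y**2+18810y−17325) + (0)
Last nonzero remainder: 495y**3−1980y**2+18810y−17325. Dividing through by 495 gives the monic gcd y**3−4y**2+38y−35.

y**3−4y**2+38y−35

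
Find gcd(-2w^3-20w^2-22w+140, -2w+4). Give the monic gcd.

w-2

Repeated division with remainder:
  -2w^3-20w^2-22w+140 = (w^2+12w+35)(-2w+4) + (0)
Last nonzero remainder: -2w+4. Dividing through by -2 gives the monic gcd w-2.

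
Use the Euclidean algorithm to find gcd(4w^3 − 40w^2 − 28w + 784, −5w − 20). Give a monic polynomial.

Euclidean algorithm in ℚ[w]:
  4w^3 − 40w^2 − 28w + 784 = (−(4/5)w^2 + (56/5)w − 196/5)(−5w − 20) + (0)
Last nonzero remainder: −5w − 20. Dividing through by −5 gives the monic gcd w + 4.

w + 4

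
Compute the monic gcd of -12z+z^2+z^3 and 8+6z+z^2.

4+z

By polynomial division,
  z^3+z^2-12z = (z-5)(z^2+6z+8) + (10z+40)
  z^2+6z+8 = ((1/10)z+1/5)(10z+40) + (0)
Last nonzero remainder: 10z+40. Dividing through by 10 gives the monic gcd z+4.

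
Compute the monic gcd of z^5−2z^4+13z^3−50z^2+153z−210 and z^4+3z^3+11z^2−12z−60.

By polynomial division,
  z^5−2z^4+13z^3−50z^2+153z−210 = (z−5)(z^4+3z^3+11z^2−12z−60) + (17z^3+17z^2+153z−510)
  z^4+3z^3+11z^2−12z−60 = ((1/17)z+2/17)(17z^3+17z^2+153z−510) + (0)
Last nonzero remainder: 17z^3+17z^2+153z−510. Dividing through by 17 gives the monic gcd z^3+z^2+9z−30.

z^3+z^2+9z−30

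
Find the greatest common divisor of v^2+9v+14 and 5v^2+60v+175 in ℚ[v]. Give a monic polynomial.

v+7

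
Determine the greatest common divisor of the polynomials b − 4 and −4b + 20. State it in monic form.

1

Repeated division with remainder:
  b − 4 = (−1/4)(−4b + 20) + (1)
  −4b + 20 = (−4b + 20)(1) + (0)
The last nonzero remainder is the constant 1, so the polynomials are coprime and gcd = 1.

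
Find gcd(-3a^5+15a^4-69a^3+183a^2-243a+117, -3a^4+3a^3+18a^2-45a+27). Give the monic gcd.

Apply the Euclidean algorithm:
  -3a^5+15a^4-69a^3+183a^2-243a+117 = (a-4)(-3a^4+3a^3+18a^2-45a+27) + (-75a^3+300a^2-450a+225)
  -3a^4+3a^3+18a^2-45a+27 = ((1/25)a+3/25)(-75a^3+300a^2-450a+225) + (0)
Last nonzero remainder: -75a^3+300a^2-450a+225. Dividing through by -75 gives the monic gcd a^3-4a^2+6a-3.

a^3-4a^2+6a-3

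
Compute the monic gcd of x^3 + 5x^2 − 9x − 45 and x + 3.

x + 3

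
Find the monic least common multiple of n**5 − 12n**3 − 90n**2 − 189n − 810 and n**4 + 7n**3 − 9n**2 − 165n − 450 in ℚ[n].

n**7 + n**6 − 42n**5 − 102n**4 + 81n**3 + 1701n**2 + 4860n + 24300

Apply the Euclidean algorithm:
  n**5 − 12n**3 − 90n**2 − 189n − 810 = (n − 7)(n**4 + 7n**3 − 9n**2 − 165n − 450) + (46n**3 + 12n**2 − 894n − 3960)
  n**4 + 7n**3 − 9n**2 − 165n − 450 = ((1/46)n + 155/1058)(46n**3 + 12n**2 − 894n − 3960) + ((4590/529)n**2 + (27540/529)n + 68850/529)
  46n**3 + 12n**2 − 894n − 3960 = ((12167/2295)n − 23276/765)((4590/529)n**2 + (27540/529)n + 68850/529) + (0)
Last nonzero remainder: (4590/529)n**2 + (27540/529)n + 68850/529. Dividing through by 4590/529 gives the monic gcd n**2 + 6n + 15.
Then lcm(f, g) = f·g / gcd(f, g); expanding and making the result monic gives the answer.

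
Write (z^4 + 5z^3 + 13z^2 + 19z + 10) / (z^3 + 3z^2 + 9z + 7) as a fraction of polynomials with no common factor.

By polynomial division,
  z^4 + 5z^3 + 13z^2 + 19z + 10 = (z + 2)(z^3 + 3z^2 + 9z + 7) + (-2z^2 - 6z - 4)
  z^3 + 3z^2 + 9z + 7 = (-(1/2)z)(-2z^2 - 6z - 4) + (7z + 7)
  -2z^2 - 6z - 4 = (-(2/7)z - 4/7)(7z + 7) + (0)
Last nonzero remainder: 7z + 7. Dividing through by 7 gives the monic gcd z + 1.
Cancel z + 1 from numerator and denominator to get the reduced form.

(z^3 + 4z^2 + 9z + 10)/(z^2 + 2z + 7)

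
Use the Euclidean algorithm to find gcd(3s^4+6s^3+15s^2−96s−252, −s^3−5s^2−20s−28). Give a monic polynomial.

s^3+5s^2+20s+28

Repeated division with remainder:
  3s^4+6s^3+15s^2−96s−252 = (−3s+9)(−s^3−5s^2−20s−28) + (0)
Last nonzero remainder: −s^3−5s^2−20s−28. Dividing through by −1 gives the monic gcd s^3+5s^2+20s+28.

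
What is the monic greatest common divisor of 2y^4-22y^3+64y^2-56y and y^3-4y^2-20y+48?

Apply the Euclidean algorithm:
  2y^4-22y^3+64y^2-56y = (2y-14)(y^3-4y^2-20y+48) + (48y^2-432y+672)
  y^3-4y^2-20y+48 = ((1/48)y+5/48)(48y^2-432y+672) + (11y-22)
  48y^2-432y+672 = ((48/11)y-336/11)(11y-22) + (0)
Last nonzero remainder: 11y-22. Dividing through by 11 gives the monic gcd y-2.

y-2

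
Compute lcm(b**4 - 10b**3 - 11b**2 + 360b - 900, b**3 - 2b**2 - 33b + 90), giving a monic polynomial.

b**5 - 13b**4 + 19b**3 + 393b**2 - 1980b + 2700

Repeated division with remainder:
  b**4 - 10b**3 - 11b**2 + 360b - 900 = (b - 8)(b**3 - 2b**2 - 33b + 90) + (6b**2 + 6b - 180)
  b**3 - 2b**2 - 33b + 90 = ((1/6)b - 1/2)(6b**2 + 6b - 180) + (0)
Last nonzero remainder: 6b**2 + 6b - 180. Dividing through by 6 gives the monic gcd b**2 + b - 30.
Then lcm(f, g) = f·g / gcd(f, g); expanding and making the result monic gives the answer.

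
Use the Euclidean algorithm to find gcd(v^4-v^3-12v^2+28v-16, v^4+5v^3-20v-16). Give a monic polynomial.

v^2+2v-8

Apply the Euclidean algorithm:
  v^4-v^3-12v^2+28v-16 = (v^4+5v^3-20v-16) + (-6v^3-12v^2+48v)
  v^4+5v^3-20v-16 = (-(1/6)v-1/2)(-6v^3-12v^2+48v) + (2v^2+4v-16)
  -6v^3-12v^2+48v = (-3v)(2v^2+4v-16) + (0)
Last nonzero remainder: 2v^2+4v-16. Dividing through by 2 gives the monic gcd v^2+2v-8.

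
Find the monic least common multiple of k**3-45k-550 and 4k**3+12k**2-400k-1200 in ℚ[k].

k**5+13k**4-15k**3-1135k**2-8500k-16500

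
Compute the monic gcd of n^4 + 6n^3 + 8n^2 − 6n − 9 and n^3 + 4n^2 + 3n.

Repeated division with remainder:
  n^4 + 6n^3 + 8n^2 − 6n − 9 = (n + 2)(n^3 + 4n^2 + 3n) + (−3n^2 − 12n − 9)
  n^3 + 4n^2 + 3n = (−(1/3)n)(−3n^2 − 12n − 9) + (0)
Last nonzero remainder: −3n^2 − 12n − 9. Dividing through by −3 gives the monic gcd n^2 + 4n + 3.

n^2 + 4n + 3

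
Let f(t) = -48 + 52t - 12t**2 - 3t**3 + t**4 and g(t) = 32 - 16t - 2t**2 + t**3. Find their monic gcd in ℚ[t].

Repeated division with remainder:
  t**4 - 3t**3 - 12t**2 + 52t - 48 = (t - 1)(t**3 - 2t**2 - 16t + 32) + (2t**2 + 4t - 16)
  t**3 - 2t**2 - 16t + 32 = ((1/2)t - 2)(2t**2 + 4t - 16) + (0)
Last nonzero remainder: 2t**2 + 4t - 16. Dividing through by 2 gives the monic gcd t**2 + 2t - 8.

-8 + 2t + t**2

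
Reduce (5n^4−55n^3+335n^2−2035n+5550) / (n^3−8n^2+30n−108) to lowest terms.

(5n^3−25n^2+185n−925)/(n^2−2n+18)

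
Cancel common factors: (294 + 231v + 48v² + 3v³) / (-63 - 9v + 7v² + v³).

(42 + 27v + 3v²)/(-9 + v²)

Euclidean algorithm in ℚ[v]:
  3v³ + 48v² + 231v + 294 = (3)(v³ + 7v² - 9v - 63) + (27v² + 258v + 483)
  v³ + 7v² - 9v - 63 = ((1/27)v - 23/243)(27v² + 258v + 483) + (-(200/81)v - 1400/81)
  27v² + 258v + 483 = (-(2187/200)v - 5589/200)(-(200/81)v - 1400/81) + (0)
Last nonzero remainder: -(200/81)v - 1400/81. Dividing through by -200/81 gives the monic gcd v + 7.
Cancel v + 7 from numerator and denominator to get the reduced form.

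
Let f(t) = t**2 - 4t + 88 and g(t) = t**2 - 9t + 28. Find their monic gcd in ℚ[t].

1

Apply the Euclidean algorithm:
  t**2 - 4t + 88 = (t**2 - 9t + 28) + (5t + 60)
  t**2 - 9t + 28 = ((1/5)t - 21/5)(5t + 60) + (280)
  5t + 60 = ((1/56)t + 3/14)(280) + (0)
The last nonzero remainder is the constant 280, so the polynomials are coprime and gcd = 1.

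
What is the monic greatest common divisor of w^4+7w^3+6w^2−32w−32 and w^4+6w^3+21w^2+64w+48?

Apply the Euclidean algorithm:
  w^4+7w^3+6w^2−32w−32 = (w^4+6w^3+21w^2+64w+48) + (w^3−15w^2−96w−80)
  w^4+6w^3+21w^2+64w+48 = (w+21)(w^3−15w^2−96w−80) + (432w^2+2160w+1728)
  w^3−15w^2−96w−80 = ((1/432)w−5/108)(432w^2+2160w+1728) + (0)
Last nonzero remainder: 432w^2+2160w+1728. Dividing through by 432 gives the monic gcd w^2+5w+4.

w^2+5w+4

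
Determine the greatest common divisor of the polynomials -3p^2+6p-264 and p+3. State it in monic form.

1

Apply the Euclidean algorithm:
  -3p^2+6p-264 = (-3p+15)(p+3) + (-309)
  p+3 = (-(1/309)p-1/103)(-309) + (0)
The last nonzero remainder is the constant -309, so the polynomials are coprime and gcd = 1.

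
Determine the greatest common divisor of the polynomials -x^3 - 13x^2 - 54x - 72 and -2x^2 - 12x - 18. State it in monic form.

By polynomial division,
  -x^3 - 13x^2 - 54x - 72 = ((1/2)x + 7/2)(-2x^2 - 12x - 18) + (-3x - 9)
  -2x^2 - 12x - 18 = ((2/3)x + 2)(-3x - 9) + (0)
Last nonzero remainder: -3x - 9. Dividing through by -3 gives the monic gcd x + 3.

x + 3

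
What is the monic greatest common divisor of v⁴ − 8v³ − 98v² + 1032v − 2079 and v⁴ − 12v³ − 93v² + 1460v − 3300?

Apply the Euclidean algorithm:
  v⁴ − 8v³ − 98v² + 1032v − 2079 = (v⁴ − 12v³ − 93v² + 1460v − 3300) + (4v³ − 5v² − 428v + 1221)
  v⁴ − 12v³ − 93v² + 1460v − 3300 = ((1/4)v − 43/16)(4v³ − 5v² − 428v + 1221) + ((9/16)v² + (9/2)v − 297/16)
  4v³ − 5v² − 428v + 1221 = ((64/9)v − 592/9)((9/16)v² + (9/2)v − 297/16) + (0)
Last nonzero remainder: (9/16)v² + (9/2)v − 297/16. Dividing through by 9/16 gives the monic gcd v² + 8v − 33.

v² + 8v − 33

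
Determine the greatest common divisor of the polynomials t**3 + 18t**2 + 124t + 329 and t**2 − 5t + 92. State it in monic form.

1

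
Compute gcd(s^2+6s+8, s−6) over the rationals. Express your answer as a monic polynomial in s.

1

Apply the Euclidean algorithm:
  s^2+6s+8 = (s+12)(s−6) + (80)
  s−6 = ((1/80)s−3/40)(80) + (0)
The last nonzero remainder is the constant 80, so the polynomials are coprime and gcd = 1.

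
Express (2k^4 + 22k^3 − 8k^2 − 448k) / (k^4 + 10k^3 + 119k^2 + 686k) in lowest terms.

(2k^2 + 8k − 64)/(k^2 + 3k + 98)

Apply the Euclidean algorithm:
  2k^4 + 22k^3 − 8k^2 − 448k = (2)(k^4 + 10k^3 + 119k^2 + 686k) + (2k^3 − 246k^2 − 1820k)
  k^4 + 10k^3 + 119k^2 + 686k = ((1/2)k + 133/2)(2k^3 − 246k^2 − 1820k) + (17388k^2 + 121716k)
  2k^3 − 246k^2 − 1820k = ((1/8694)k − 65/4347)(17388k^2 + 121716k) + (0)
Last nonzero remainder: 17388k^2 + 121716k. Dividing through by 17388 gives the monic gcd k^2 + 7k.
Cancel k^2 + 7k from numerator and denominator to get the reduced form.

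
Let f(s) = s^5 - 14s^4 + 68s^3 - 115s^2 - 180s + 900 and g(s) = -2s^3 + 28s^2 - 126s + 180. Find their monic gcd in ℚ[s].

Euclidean algorithm in ℚ[s]:
  s^5 - 14s^4 + 68s^3 - 115s^2 - 180s + 900 = (-(1/2)s^2 - 5/2)(-2s^3 + 28s^2 - 126s + 180) + (45s^2 - 495s + 1350)
  -2s^3 + 28s^2 - 126s + 180 = (-(2/45)s + 2/15)(45s^2 - 495s + 1350) + (0)
Last nonzero remainder: 45s^2 - 495s + 1350. Dividing through by 45 gives the monic gcd s^2 - 11s + 30.

s^2 - 11s + 30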